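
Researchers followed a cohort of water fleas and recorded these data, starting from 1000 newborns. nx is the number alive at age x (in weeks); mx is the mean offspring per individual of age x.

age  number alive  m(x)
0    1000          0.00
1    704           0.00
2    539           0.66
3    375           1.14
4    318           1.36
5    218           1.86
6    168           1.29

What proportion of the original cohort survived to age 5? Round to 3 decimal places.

0.218

l_5 = n_5/n_0 = 218/1000 = 0.218 → 0.218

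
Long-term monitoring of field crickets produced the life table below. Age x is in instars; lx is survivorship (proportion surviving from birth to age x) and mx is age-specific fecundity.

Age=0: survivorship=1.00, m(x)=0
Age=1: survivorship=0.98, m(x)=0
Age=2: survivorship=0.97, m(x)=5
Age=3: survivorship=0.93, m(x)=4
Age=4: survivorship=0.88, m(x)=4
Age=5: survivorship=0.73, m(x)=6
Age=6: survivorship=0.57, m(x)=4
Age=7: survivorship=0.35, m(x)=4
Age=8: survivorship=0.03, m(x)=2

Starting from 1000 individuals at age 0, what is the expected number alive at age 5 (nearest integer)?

730

Expected survivors = N0 · l_5 = 1000 × 0.73 = 730 → 730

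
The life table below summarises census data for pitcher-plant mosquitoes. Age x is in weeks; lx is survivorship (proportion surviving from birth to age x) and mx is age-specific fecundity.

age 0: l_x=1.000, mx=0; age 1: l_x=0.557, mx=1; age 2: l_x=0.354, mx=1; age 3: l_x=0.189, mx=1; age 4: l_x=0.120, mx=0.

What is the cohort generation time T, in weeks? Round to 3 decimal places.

lx·mx: 0, 0.557, 0.354, 0.189, 0 → R0 = 1.1
x·lx·mx: 0, 0.557, 0.708, 0.567, 0 → Σ = 1.832
T = 1.832 / 1.1 = 1.665455… → 1.665

1.665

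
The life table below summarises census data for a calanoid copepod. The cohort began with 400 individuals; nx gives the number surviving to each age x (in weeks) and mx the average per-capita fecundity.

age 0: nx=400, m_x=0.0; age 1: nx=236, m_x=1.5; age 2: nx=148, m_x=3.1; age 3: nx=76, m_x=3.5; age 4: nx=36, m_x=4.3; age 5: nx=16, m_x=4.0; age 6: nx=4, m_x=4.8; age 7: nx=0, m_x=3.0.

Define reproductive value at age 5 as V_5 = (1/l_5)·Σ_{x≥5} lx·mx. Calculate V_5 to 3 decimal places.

lx = nx/n0 = nx/400: 1, 0.59, 0.37, 0.19, 0.09, 0.04, 0.01, 0
lx·mx for x ≥ 5: 0.16, 0.048, 0 → sum = 0.208
V_5 = 0.208 / l_5 = 0.208 / 0.04 = 5.2 → 5.200

5.200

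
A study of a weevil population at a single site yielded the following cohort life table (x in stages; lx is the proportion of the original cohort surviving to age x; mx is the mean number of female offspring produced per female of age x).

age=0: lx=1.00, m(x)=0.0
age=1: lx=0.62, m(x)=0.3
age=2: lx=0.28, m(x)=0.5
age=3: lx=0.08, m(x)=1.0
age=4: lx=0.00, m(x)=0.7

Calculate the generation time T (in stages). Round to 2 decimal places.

1.74

lx·mx: 0, 0.186, 0.14, 0.08, 0 → R0 = 0.406
x·lx·mx: 0, 0.186, 0.28, 0.24, 0 → Σ = 0.706
T = 0.706 / 0.406 = 1.738916… → 1.74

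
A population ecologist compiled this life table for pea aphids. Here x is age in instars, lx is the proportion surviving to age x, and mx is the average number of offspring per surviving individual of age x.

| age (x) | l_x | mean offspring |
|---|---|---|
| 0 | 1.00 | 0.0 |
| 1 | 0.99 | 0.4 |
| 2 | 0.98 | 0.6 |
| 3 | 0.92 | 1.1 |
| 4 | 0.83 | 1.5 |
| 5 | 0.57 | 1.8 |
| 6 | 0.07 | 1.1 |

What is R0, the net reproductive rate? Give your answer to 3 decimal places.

4.344

lx·mx by age: 0, 0.396, 0.588, 1.012, 1.245, 1.026, 0.077
R0 = Σ lx·mx = 4.344 → 4.344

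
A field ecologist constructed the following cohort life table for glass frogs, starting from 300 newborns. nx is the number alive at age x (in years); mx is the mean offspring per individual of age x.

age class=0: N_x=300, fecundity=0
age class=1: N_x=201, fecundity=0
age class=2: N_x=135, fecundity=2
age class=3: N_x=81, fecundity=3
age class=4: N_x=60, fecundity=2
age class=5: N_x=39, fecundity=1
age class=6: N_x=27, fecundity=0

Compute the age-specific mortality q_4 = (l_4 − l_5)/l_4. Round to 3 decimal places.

0.350

lx = nx/n0 = nx/300: 1, 0.67, 0.45, 0.27, 0.2, 0.13, 0.09
q_4 = (l_4 − l_5) / l_4 = (0.2 − 0.13) / 0.2
     = 0.07 / 0.2 = 0.35 → 0.350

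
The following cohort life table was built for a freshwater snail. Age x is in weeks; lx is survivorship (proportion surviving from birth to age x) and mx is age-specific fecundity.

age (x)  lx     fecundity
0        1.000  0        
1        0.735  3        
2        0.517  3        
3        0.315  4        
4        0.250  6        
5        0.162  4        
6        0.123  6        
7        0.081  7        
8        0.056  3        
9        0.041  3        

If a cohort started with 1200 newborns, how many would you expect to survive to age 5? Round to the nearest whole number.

194

Expected survivors = N0 · l_5 = 1200 × 0.162 = 194.4 → 194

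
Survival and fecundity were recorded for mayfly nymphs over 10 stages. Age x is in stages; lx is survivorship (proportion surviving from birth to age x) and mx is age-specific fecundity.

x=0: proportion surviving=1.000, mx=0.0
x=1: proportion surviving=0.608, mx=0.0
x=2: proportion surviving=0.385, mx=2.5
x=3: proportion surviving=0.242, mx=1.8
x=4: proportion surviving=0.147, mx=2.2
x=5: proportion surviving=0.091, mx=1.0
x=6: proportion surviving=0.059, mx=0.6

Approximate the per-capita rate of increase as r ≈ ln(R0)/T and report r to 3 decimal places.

0.219

R0 = Σ lx·mx = 0 + 0 + 0.9625 + 0.4356 + 0.3234 + 0.091 + 0.0354 = 1.8479
Σ x·lx·mx = 5.1928; T = 5.1928/1.8479 = 2.81011…
r ≈ ln(R0)/T = ln(1.8479)/2.81011… = 0.21851… → 0.219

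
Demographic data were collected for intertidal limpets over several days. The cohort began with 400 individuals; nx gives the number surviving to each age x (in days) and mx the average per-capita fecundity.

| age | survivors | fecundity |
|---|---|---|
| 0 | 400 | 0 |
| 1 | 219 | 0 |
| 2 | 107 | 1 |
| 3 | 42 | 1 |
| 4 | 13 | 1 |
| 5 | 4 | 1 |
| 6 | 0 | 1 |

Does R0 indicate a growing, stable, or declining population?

lx = nx/n0 = nx/400: 1, 0.5475, 0.2675, 0.105, 0.0325, 0.01, 0
R0 = Σ lx·mx = 0 + 0 + 0.2675 + 0.105 + 0.0325 + 0.01 + 0 = 0.415
R0 < 1, so the population is declining.

declining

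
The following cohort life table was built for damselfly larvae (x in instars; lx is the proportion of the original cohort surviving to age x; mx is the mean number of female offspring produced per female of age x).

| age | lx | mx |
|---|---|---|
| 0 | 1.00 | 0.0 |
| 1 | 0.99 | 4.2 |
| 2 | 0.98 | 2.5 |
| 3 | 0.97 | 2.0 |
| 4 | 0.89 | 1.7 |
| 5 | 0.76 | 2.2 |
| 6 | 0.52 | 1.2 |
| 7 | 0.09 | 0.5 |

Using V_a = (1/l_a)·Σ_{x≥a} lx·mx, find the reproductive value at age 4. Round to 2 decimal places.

4.33

lx·mx for x ≥ 4: 1.513, 1.672, 0.624, 0.045 → sum = 3.854
V_4 = 3.854 / l_4 = 3.854 / 0.89 = 4.330337… → 4.33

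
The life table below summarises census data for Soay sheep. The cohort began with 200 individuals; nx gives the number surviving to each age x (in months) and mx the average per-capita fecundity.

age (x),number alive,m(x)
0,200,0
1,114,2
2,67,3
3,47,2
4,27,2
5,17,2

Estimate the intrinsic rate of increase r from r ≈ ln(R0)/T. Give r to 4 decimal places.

lx = nx/n0 = nx/200: 1, 0.57, 0.335, 0.235, 0.135, 0.085
R0 = Σ lx·mx = 0 + 1.14 + 1.005 + 0.47 + 0.27 + 0.17 = 3.055
Σ x·lx·mx = 6.49; T = 6.49/3.055 = 2.12439…
r ≈ ln(R0)/T = ln(3.055)/2.12439… = 0.525695… → 0.5257

0.5257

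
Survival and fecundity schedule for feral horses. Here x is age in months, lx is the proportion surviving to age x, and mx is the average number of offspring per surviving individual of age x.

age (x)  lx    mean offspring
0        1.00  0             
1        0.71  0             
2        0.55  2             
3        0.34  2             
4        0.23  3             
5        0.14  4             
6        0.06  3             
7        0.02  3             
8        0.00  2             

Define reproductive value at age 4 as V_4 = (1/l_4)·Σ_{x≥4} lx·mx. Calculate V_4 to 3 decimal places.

6.478

lx·mx for x ≥ 4: 0.69, 0.56, 0.18, 0.06, 0 → sum = 1.49
V_4 = 1.49 / l_4 = 1.49 / 0.23 = 6.478261… → 6.478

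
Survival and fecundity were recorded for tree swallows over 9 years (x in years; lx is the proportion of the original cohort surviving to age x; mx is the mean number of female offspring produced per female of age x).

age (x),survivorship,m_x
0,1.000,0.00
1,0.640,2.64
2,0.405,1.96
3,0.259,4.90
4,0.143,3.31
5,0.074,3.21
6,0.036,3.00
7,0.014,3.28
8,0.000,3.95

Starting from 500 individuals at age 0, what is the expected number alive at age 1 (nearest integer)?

Expected survivors = N0 · l_1 = 500 × 0.640 = 320 → 320

320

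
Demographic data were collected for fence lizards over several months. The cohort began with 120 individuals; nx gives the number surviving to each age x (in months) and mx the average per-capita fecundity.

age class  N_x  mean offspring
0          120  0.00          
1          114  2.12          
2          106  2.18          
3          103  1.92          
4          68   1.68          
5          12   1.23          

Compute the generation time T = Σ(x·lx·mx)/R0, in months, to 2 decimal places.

lx = nx/n0 = nx/120: 1, 0.95, 0.88333…, 0.85833…, 0.56667…, 0.1
lx·mx: 0, 2.014, 1.925667…, 1.648…, 0.952…, 0.123 → R0 = 6.662667…
x·lx·mx: 0, 2.014, 3.851333…, 4.944…, 3.808…, 0.615 → Σ = 15.232333…
T = 15.232333… / 6.662667… = 2.286222… → 2.29

2.29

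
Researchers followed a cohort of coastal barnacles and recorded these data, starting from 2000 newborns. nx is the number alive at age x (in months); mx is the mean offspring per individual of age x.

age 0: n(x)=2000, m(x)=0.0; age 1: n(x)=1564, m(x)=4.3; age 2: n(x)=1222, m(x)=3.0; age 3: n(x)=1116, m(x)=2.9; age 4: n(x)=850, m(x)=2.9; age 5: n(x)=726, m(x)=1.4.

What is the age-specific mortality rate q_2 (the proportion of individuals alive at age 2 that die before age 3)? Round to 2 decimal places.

0.09

lx = nx/n0 = nx/2000: 1, 0.782, 0.611, 0.558, 0.425, 0.363
q_2 = (l_2 − l_3) / l_2 = (0.611 − 0.558) / 0.611
     = 0.053 / 0.611 = 0.086743… → 0.09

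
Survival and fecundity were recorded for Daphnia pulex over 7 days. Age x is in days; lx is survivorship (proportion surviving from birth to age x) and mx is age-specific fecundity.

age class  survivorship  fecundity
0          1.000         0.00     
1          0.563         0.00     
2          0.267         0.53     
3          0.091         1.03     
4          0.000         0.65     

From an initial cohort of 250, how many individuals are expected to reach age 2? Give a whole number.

Expected survivors = N0 · l_2 = 250 × 0.267 = 66.75 → 67

67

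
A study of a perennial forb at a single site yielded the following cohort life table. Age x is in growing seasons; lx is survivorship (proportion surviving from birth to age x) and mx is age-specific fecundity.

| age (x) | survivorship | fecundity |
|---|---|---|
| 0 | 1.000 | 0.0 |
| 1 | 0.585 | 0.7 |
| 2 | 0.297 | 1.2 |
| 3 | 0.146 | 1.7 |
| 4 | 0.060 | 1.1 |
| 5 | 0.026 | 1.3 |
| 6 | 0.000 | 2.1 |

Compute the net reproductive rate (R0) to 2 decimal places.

1.11

lx·mx by age: 0, 0.4095, 0.3564, 0.2482, 0.066, 0.0338, 0
R0 = Σ lx·mx = 1.1139 → 1.11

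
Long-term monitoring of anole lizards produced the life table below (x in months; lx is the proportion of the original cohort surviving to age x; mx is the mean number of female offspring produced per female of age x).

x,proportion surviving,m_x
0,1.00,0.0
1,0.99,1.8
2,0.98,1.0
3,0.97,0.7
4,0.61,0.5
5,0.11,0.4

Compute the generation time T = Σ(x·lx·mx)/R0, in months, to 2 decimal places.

lx·mx: 0, 1.782, 0.98, 0.679, 0.305, 0.044 → R0 = 3.79
x·lx·mx: 0, 1.782, 1.96, 2.037, 1.22, 0.22 → Σ = 7.219
T = 7.219 / 3.79 = 1.904749… → 1.90

1.90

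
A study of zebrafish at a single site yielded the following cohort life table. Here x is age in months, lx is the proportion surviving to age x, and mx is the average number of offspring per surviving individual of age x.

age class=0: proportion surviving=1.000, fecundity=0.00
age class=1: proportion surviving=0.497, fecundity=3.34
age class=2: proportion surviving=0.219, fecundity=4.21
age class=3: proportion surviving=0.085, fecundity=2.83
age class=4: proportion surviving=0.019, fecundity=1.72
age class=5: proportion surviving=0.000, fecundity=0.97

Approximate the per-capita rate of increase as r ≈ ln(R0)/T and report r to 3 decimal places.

R0 = Σ lx·mx = 0 + 1.65998 + 0.92199 + 0.24055 + 0.03268 + 0 = 2.8552
Σ x·lx·mx = 4.35633; T = 4.35633/2.8552 = 1.52575…
r ≈ ln(R0)/T = ln(2.8552)/1.52575… = 0.68762… → 0.688

0.688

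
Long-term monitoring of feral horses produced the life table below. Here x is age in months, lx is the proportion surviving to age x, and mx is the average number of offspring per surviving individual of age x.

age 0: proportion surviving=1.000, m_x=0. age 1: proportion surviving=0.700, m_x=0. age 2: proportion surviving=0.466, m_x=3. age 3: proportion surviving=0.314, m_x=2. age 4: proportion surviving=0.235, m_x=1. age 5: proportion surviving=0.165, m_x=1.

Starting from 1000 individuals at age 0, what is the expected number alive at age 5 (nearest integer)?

165

Expected survivors = N0 · l_5 = 1000 × 0.165 = 165 → 165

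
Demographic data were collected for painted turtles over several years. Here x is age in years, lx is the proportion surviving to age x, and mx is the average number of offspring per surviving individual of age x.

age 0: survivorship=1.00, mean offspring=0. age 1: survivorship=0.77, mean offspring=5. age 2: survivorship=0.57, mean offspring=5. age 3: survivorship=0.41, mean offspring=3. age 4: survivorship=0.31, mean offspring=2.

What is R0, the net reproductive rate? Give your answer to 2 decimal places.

8.55

lx·mx by age: 0, 3.85, 2.85, 1.23, 0.62
R0 = Σ lx·mx = 8.55 → 8.55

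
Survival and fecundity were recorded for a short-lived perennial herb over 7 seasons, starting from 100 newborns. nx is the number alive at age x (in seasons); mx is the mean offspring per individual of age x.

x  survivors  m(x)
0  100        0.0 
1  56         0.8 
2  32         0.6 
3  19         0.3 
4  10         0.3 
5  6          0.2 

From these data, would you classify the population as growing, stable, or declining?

declining

lx = nx/n0 = nx/100: 1, 0.56, 0.32, 0.19, 0.1, 0.06
R0 = Σ lx·mx = 0 + 0.448 + 0.192 + 0.057 + 0.03 + 0.012 = 0.739
R0 < 1, so the population is declining.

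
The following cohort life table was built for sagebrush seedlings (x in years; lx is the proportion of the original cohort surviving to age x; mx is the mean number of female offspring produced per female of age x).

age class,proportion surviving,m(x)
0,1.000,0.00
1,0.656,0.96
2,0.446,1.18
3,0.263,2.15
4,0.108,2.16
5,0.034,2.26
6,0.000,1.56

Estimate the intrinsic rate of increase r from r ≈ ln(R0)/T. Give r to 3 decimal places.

R0 = Σ lx·mx = 0 + 0.62976 + 0.52628 + 0.56545 + 0.23328 + 0.07684 + 0 = 2.03161
Σ x·lx·mx = 4.69599; T = 4.69599/2.03161 = 2.31146…
r ≈ ln(R0)/T = ln(2.03161)/2.31146… = 0.30666… → 0.307

0.307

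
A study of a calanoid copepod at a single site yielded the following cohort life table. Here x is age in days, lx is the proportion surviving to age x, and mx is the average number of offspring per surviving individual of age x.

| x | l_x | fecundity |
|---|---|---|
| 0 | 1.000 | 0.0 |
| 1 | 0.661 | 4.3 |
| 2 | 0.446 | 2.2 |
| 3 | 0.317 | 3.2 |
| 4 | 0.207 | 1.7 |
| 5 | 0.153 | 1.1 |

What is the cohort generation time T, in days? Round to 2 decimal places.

lx·mx: 0, 2.8423, 0.9812, 1.0144, 0.3519, 0.1683 → R0 = 5.3581
x·lx·mx: 0, 2.8423, 1.9624, 3.0432, 1.4076, 0.8415 → Σ = 10.097
T = 10.097 / 5.3581 = 1.884437… → 1.88

1.88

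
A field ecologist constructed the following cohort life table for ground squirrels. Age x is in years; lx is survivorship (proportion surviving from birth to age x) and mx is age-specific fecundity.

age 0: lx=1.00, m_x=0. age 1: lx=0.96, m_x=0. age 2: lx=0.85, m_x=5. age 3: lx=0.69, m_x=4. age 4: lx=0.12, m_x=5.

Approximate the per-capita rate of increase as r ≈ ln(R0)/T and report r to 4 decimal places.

0.8052

R0 = Σ lx·mx = 0 + 0 + 4.25 + 2.76 + 0.6 = 7.61
Σ x·lx·mx = 19.18; T = 19.18/7.61 = 2.52037…
r ≈ ln(R0)/T = ln(7.61)/2.52037… = 0.805225… → 0.8052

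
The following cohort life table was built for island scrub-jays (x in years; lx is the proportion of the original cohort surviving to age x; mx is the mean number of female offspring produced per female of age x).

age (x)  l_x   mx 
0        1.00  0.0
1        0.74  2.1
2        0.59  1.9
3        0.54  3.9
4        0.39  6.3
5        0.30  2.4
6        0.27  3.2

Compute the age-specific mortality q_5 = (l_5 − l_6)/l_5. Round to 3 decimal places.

0.100

q_5 = (l_5 − l_6) / l_5 = (0.3 − 0.27) / 0.3
     = 0.03 / 0.3 = 0.1 → 0.100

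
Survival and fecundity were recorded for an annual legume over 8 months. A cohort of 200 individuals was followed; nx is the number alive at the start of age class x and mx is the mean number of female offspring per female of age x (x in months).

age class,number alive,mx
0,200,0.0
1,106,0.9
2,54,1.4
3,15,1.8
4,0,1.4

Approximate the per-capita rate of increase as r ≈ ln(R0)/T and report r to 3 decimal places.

-0.006

lx = nx/n0 = nx/200: 1, 0.53, 0.27, 0.075, 0
R0 = Σ lx·mx = 0 + 0.477 + 0.378 + 0.135 + 0 = 0.99
Σ x·lx·mx = 1.638; T = 1.638/0.99 = 1.65455…
r ≈ ln(R0)/T = ln(0.99)/1.65455… = -0.00607… → -0.006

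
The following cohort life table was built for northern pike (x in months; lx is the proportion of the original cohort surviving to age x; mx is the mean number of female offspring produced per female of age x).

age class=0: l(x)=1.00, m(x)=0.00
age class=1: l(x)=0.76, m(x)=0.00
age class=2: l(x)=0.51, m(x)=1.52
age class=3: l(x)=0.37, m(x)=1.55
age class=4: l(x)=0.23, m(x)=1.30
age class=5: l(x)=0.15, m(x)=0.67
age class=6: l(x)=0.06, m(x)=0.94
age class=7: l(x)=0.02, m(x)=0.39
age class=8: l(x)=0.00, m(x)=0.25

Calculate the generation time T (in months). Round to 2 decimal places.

lx·mx: 0, 0, 0.7752, 0.5735, 0.299, 0.1005, 0.0564, 0.0078, 0 → R0 = 1.8124
x·lx·mx: 0, 0, 1.5504, 1.7205, 1.196, 0.5025, 0.3384, 0.0546, 0 → Σ = 5.3624
T = 5.3624 / 1.8124 = 2.958729… → 2.96

2.96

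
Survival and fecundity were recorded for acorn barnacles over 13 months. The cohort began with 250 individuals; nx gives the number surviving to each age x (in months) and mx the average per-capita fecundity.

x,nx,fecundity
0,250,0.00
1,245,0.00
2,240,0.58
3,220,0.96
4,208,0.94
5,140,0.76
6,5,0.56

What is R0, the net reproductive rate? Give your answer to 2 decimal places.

lx = nx/n0 = nx/250: 1, 0.98, 0.96, 0.88, 0.832, 0.56, 0.02
lx·mx by age: 0, 0, 0.5568, 0.8448, 0.78208, 0.4256, 0.0112
R0 = Σ lx·mx = 2.62048 → 2.62

2.62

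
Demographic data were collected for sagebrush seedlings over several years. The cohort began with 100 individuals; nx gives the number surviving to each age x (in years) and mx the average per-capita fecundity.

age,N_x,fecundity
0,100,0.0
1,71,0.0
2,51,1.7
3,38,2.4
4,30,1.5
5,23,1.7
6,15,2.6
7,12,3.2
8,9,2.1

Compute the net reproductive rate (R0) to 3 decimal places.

lx = nx/n0 = nx/100: 1, 0.71, 0.51, 0.38, 0.3, 0.23, 0.15, 0.12, 0.09
lx·mx by age: 0, 0, 0.867, 0.912, 0.45, 0.391, 0.39, 0.384, 0.189
R0 = Σ lx·mx = 3.583 → 3.583

3.583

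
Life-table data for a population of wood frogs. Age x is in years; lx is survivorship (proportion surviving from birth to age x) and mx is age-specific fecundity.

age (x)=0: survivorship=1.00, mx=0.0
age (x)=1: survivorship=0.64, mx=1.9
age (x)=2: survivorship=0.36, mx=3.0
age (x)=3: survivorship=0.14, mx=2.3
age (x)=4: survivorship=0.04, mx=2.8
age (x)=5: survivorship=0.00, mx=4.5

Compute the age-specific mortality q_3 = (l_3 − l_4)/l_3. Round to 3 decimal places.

q_3 = (l_3 − l_4) / l_3 = (0.14 − 0.04) / 0.14
     = 0.1 / 0.14 = 0.714286… → 0.714

0.714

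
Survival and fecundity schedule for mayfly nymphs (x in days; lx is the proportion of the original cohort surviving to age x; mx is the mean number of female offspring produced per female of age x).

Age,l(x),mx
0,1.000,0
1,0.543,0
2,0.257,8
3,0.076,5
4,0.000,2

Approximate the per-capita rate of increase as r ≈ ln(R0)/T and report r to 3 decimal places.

0.413

R0 = Σ lx·mx = 0 + 0 + 2.056 + 0.38 + 0 = 2.436
Σ x·lx·mx = 5.252; T = 5.252/2.436 = 2.15599…
r ≈ ln(R0)/T = ln(2.436)/2.15599… = 0.41297… → 0.413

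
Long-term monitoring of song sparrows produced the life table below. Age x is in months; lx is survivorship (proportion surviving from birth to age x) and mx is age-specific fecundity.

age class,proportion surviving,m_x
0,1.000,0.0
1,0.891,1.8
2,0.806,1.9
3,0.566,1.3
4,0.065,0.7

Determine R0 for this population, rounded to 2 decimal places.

3.92

lx·mx by age: 0, 1.6038, 1.5314, 0.7358, 0.0455
R0 = Σ lx·mx = 3.9165 → 3.92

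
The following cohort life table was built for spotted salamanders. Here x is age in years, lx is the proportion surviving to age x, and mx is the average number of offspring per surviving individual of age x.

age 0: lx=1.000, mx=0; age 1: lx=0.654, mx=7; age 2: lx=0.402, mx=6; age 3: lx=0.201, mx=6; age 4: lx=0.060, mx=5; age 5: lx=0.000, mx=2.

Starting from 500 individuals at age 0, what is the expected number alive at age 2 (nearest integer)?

Expected survivors = N0 · l_2 = 500 × 0.402 = 201 → 201

201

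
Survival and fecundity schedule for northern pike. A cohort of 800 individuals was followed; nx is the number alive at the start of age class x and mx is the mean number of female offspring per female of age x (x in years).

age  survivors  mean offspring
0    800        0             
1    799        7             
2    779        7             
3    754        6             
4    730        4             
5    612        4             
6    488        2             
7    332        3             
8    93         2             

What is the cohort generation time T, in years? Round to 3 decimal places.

2.958

lx = nx/n0 = nx/800: 1, 0.99875, 0.97375, 0.9425, 0.9125, 0.765, 0.61, 0.415, 0.11625
lx·mx: 0, 6.99125, 6.81625, 5.655, 3.65, 3.06, 1.22, 1.245, 0.2325 → R0 = 28.87
x·lx·mx: 0, 6.99125, 13.6325, 16.965, 14.6, 15.3, 7.32, 8.715, 1.86 → Σ = 85.38375
T = 85.38375 / 28.87 = 2.957525… → 2.958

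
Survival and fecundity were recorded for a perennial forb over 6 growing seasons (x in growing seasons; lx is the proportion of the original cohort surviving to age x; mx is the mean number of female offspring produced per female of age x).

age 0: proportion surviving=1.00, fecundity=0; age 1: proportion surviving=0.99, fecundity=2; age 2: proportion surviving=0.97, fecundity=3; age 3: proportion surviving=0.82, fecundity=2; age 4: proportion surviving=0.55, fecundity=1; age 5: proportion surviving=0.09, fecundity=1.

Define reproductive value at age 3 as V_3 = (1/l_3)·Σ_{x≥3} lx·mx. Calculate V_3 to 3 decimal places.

lx·mx for x ≥ 3: 1.64, 0.55, 0.09 → sum = 2.28
V_3 = 2.28 / l_3 = 2.28 / 0.82 = 2.780488… → 2.780

2.780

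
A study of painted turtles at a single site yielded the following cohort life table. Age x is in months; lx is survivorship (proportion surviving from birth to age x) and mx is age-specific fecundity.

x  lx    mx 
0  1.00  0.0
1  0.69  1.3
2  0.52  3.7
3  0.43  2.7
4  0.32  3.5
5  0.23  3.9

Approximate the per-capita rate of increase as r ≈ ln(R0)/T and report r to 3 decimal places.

0.625

R0 = Σ lx·mx = 0 + 0.897 + 1.924 + 1.161 + 1.12 + 0.897 = 5.999
Σ x·lx·mx = 17.193; T = 17.193/5.999 = 2.86598…
r ≈ ln(R0)/T = ln(5.999)/2.86598… = 0.62512… → 0.625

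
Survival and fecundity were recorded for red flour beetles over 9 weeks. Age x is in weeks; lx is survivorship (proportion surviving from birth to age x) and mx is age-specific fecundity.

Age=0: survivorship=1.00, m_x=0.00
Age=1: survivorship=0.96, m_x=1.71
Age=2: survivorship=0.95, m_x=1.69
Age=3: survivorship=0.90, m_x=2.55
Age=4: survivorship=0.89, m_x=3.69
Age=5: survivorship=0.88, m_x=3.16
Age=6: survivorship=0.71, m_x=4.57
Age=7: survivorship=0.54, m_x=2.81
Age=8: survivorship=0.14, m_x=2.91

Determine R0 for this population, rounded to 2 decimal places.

16.78

lx·mx by age: 0, 1.6416, 1.6055, 2.295, 3.2841, 2.7808, 3.2447, 1.5174, 0.4074
R0 = Σ lx·mx = 16.7765 → 16.78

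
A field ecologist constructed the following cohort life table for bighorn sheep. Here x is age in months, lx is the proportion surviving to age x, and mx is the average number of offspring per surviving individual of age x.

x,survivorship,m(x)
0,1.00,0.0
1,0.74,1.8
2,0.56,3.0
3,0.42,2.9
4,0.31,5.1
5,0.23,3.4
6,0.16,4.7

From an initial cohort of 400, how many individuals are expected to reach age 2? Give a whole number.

Expected survivors = N0 · l_2 = 400 × 0.56 = 224 → 224

224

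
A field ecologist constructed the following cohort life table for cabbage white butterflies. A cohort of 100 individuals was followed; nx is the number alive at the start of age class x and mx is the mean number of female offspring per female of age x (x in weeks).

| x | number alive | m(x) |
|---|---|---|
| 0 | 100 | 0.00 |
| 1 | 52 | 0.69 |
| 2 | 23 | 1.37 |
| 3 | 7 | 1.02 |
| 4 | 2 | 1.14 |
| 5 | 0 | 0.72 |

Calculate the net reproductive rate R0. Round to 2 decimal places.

0.77

lx = nx/n0 = nx/100: 1, 0.52, 0.23, 0.07, 0.02, 0
lx·mx by age: 0, 0.3588, 0.3151, 0.0714, 0.0228, 0
R0 = Σ lx·mx = 0.7681 → 0.77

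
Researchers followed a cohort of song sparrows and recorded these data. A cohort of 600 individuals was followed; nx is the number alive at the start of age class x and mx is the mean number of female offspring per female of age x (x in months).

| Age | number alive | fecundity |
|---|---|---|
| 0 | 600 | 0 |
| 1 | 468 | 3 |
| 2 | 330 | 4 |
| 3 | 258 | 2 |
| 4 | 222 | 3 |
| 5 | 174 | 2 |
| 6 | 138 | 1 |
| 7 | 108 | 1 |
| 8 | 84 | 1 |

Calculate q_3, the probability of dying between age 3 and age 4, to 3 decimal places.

lx = nx/n0 = nx/600: 1, 0.78, 0.55, 0.43, 0.37, 0.29, 0.23, 0.18, 0.14
q_3 = (l_3 − l_4) / l_3 = (0.43 − 0.37) / 0.43
     = 0.06 / 0.43 = 0.139535… → 0.140

0.140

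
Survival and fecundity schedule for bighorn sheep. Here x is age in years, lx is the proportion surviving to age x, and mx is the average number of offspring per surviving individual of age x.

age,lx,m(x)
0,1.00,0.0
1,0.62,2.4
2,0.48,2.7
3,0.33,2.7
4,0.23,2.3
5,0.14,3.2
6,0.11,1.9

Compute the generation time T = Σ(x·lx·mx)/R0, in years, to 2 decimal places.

lx·mx: 0, 1.488, 1.296, 0.891, 0.529, 0.448, 0.209 → R0 = 4.861
x·lx·mx: 0, 1.488, 2.592, 2.673, 2.116, 2.24, 1.254 → Σ = 12.363
T = 12.363 / 4.861 = 2.543304… → 2.54

2.54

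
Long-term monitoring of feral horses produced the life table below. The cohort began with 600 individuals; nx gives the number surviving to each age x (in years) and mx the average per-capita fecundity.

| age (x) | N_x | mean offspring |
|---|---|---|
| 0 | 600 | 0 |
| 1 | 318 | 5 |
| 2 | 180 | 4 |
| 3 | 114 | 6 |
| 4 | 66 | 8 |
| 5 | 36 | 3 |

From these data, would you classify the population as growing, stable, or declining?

growing

lx = nx/n0 = nx/600: 1, 0.53, 0.3, 0.19, 0.11, 0.06
R0 = Σ lx·mx = 0 + 2.65 + 1.2 + 1.14 + 0.88 + 0.18 = 6.05
R0 > 1, so the population is growing.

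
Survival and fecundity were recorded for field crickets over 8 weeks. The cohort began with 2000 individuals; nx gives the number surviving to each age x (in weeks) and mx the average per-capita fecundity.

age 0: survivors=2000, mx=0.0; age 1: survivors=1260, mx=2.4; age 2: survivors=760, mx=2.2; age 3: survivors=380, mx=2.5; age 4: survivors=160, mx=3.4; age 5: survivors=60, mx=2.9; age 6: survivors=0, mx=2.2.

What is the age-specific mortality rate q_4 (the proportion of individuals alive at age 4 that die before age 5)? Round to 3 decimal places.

lx = nx/n0 = nx/2000: 1, 0.63, 0.38, 0.19, 0.08, 0.03, 0
q_4 = (l_4 − l_5) / l_4 = (0.08 − 0.03) / 0.08
     = 0.05 / 0.08 = 0.625 → 0.625

0.625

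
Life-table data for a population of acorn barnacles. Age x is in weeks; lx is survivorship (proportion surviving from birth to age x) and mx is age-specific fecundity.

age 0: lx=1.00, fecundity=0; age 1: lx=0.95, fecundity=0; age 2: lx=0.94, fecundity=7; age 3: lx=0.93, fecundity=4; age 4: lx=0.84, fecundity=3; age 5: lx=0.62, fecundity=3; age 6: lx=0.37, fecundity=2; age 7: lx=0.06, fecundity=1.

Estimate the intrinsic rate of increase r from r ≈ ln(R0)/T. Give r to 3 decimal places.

0.873

R0 = Σ lx·mx = 0 + 0 + 6.58 + 3.72 + 2.52 + 1.86 + 0.74 + 0.06 = 15.48
Σ x·lx·mx = 48.56; T = 48.56/15.48 = 3.13695…
r ≈ ln(R0)/T = ln(15.48)/3.13695… = 0.87332… → 0.873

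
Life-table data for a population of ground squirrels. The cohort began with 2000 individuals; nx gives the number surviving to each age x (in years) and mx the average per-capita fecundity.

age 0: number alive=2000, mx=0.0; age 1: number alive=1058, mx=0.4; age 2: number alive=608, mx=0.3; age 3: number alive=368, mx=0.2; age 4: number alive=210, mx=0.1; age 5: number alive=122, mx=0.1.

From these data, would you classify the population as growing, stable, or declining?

lx = nx/n0 = nx/2000: 1, 0.529, 0.304, 0.184, 0.105, 0.061
R0 = Σ lx·mx = 0 + 0.2116 + 0.0912 + 0.0368 + 0.0105 + 0.0061 = 0.3562
R0 < 1, so the population is declining.

declining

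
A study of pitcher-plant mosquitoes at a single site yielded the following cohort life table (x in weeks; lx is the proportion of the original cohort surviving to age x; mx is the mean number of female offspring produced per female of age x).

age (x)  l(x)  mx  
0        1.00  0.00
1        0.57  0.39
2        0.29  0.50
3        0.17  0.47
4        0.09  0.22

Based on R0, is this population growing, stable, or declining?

declining

R0 = Σ lx·mx = 0 + 0.2223 + 0.145 + 0.0799 + 0.0198 = 0.467
R0 < 1, so the population is declining.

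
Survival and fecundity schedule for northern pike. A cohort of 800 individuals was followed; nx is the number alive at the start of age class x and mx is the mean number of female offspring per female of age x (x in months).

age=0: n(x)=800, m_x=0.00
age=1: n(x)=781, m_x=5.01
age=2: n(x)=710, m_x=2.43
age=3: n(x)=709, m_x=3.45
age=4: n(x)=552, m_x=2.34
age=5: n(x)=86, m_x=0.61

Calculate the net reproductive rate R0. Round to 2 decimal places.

lx = nx/n0 = nx/800: 1, 0.97625, 0.8875, 0.88625, 0.69, 0.1075
lx·mx by age: 0, 4.891013…, 2.156625, 3.057563…, 1.6146, 0.065575
R0 = Σ lx·mx = 11.785375… → 11.79

11.79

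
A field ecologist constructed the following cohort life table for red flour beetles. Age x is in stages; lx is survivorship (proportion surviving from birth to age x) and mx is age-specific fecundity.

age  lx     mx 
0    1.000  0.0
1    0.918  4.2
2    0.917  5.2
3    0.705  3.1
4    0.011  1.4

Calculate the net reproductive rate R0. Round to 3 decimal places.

lx·mx by age: 0, 3.8556, 4.7684, 2.1855, 0.0154
R0 = Σ lx·mx = 10.8249 → 10.825

10.825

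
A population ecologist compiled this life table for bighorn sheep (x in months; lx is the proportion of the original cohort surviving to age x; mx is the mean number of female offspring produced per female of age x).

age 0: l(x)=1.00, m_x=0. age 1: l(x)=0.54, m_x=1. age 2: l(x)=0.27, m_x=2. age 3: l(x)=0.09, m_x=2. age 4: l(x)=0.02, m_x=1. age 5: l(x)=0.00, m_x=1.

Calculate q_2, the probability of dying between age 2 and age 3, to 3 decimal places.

q_2 = (l_2 − l_3) / l_2 = (0.27 − 0.09) / 0.27
     = 0.18 / 0.27 = 0.666667… → 0.667

0.667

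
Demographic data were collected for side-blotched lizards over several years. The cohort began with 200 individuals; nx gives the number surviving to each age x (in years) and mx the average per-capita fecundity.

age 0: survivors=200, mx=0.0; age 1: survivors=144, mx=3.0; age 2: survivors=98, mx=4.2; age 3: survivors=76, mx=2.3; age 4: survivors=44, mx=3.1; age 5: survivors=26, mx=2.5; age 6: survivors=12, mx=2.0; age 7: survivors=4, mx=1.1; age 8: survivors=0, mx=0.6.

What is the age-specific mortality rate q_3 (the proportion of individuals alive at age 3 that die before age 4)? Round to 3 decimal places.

lx = nx/n0 = nx/200: 1, 0.72, 0.49, 0.38, 0.22, 0.13, 0.06, 0.02, 0
q_3 = (l_3 − l_4) / l_3 = (0.38 − 0.22) / 0.38
     = 0.16 / 0.38 = 0.421053… → 0.421

0.421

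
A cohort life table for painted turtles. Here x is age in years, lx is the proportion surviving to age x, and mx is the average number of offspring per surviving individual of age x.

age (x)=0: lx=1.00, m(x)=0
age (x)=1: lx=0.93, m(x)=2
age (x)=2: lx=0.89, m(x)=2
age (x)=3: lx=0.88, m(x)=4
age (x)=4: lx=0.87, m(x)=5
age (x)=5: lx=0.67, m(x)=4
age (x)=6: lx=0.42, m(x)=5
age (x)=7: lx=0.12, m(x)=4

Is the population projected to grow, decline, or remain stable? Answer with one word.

growing

R0 = Σ lx·mx = 0 + 1.86 + 1.78 + 3.52 + 4.35 + 2.68 + 2.1 + 0.48 = 16.77
R0 > 1, so the population is growing.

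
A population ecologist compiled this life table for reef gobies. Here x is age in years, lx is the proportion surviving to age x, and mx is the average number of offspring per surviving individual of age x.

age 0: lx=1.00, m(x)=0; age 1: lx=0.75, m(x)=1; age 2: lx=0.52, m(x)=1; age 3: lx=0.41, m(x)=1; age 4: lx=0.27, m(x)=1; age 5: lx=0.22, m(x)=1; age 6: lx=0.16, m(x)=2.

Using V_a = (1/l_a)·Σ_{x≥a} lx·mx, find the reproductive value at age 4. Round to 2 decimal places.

3.00

lx·mx for x ≥ 4: 0.27, 0.22, 0.32 → sum = 0.81
V_4 = 0.81 / l_4 = 0.81 / 0.27 = 3 → 3.00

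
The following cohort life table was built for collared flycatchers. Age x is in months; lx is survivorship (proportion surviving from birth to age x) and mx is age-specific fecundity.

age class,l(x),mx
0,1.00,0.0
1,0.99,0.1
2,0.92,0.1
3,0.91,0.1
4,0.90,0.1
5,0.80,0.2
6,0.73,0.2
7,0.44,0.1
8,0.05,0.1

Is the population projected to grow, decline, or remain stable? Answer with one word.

declining

R0 = Σ lx·mx = 0 + 0.099 + 0.092 + 0.091 + 0.09 + 0.16 + 0.146 + 0.044 + 0.005 = 0.727
R0 < 1, so the population is declining.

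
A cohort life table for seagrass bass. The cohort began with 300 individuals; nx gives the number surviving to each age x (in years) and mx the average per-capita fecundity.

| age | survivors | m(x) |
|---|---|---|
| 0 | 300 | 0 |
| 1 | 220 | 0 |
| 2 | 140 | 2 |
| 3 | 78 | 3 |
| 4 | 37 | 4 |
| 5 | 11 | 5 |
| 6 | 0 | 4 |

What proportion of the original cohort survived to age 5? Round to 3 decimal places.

0.037

l_5 = n_5/n_0 = 11/300 = 0.036667… → 0.037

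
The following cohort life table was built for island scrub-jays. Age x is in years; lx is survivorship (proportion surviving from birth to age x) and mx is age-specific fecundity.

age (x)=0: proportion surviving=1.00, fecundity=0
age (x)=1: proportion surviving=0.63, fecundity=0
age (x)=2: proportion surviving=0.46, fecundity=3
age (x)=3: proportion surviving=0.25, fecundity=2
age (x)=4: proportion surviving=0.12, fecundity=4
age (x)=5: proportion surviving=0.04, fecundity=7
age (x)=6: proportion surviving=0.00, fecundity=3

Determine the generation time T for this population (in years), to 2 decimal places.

2.87

lx·mx: 0, 0, 1.38, 0.5, 0.48, 0.28, 0 → R0 = 2.64
x·lx·mx: 0, 0, 2.76, 1.5, 1.92, 1.4, 0 → Σ = 7.58
T = 7.58 / 2.64 = 2.871212… → 2.87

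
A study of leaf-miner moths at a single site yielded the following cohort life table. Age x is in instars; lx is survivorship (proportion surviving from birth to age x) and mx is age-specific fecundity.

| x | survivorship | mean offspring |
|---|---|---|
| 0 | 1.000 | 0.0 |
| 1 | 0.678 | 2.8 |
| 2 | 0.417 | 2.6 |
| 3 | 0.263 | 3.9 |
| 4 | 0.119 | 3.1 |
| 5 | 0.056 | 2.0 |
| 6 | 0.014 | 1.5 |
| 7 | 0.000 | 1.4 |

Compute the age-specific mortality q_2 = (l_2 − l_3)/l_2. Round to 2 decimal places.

q_2 = (l_2 − l_3) / l_2 = (0.417 − 0.263) / 0.417
     = 0.154 / 0.417 = 0.369305… → 0.37

0.37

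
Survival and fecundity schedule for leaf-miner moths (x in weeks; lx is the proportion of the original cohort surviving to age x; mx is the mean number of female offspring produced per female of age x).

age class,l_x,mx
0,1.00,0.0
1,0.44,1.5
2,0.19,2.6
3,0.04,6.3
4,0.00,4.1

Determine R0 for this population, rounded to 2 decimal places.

lx·mx by age: 0, 0.66, 0.494, 0.252, 0
R0 = Σ lx·mx = 1.406 → 1.41

1.41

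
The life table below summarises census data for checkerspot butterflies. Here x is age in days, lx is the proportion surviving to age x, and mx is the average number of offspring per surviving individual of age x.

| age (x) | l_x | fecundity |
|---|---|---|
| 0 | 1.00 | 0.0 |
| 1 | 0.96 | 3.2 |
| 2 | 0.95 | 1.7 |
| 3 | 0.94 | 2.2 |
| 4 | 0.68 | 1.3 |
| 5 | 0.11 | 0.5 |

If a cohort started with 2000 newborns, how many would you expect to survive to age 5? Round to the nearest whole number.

Expected survivors = N0 · l_5 = 2000 × 0.11 = 220 → 220

220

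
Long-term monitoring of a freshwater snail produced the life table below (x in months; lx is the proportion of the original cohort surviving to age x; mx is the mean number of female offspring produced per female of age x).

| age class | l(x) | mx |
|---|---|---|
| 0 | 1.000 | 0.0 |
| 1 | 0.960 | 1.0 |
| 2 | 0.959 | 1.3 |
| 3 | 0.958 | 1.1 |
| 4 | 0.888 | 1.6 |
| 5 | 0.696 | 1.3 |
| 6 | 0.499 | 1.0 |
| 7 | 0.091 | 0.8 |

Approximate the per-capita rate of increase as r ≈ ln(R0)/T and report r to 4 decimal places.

R0 = Σ lx·mx = 0 + 0.96 + 1.2467 + 1.0538 + 1.4208 + 0.9048 + 0.499 + 0.0728 = 6.1579
Σ x·lx·mx = 20.3256; T = 20.3256/6.1579 = 3.30074…
r ≈ ln(R0)/T = ln(6.1579)/3.30074… = 0.550706… → 0.5507

0.5507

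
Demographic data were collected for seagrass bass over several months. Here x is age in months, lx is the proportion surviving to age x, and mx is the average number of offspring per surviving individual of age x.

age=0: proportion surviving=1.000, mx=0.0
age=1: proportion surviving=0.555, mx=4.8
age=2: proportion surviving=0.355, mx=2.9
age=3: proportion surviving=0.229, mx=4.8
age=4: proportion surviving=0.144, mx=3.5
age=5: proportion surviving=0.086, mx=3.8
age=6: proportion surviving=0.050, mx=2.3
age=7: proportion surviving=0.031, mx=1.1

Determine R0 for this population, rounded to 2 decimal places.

5.77

lx·mx by age: 0, 2.664, 1.0295, 1.0992, 0.504, 0.3268, 0.115, 0.0341
R0 = Σ lx·mx = 5.7726 → 5.77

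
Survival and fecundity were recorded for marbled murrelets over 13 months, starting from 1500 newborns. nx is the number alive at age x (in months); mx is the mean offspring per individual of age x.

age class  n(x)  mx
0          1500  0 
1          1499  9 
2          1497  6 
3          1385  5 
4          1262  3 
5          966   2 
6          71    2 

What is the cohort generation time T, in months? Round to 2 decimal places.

lx = nx/n0 = nx/1500: 1, 0.99933…, 0.998, 0.92333…, 0.84133…, 0.644, 0.04733…
lx·mx: 0, 8.994…, 5.988, 4.616667…, 2.524…, 1.288, 0.094667… → R0 = 23.505333…
x·lx·mx: 0, 8.994…, 11.976, 13.85…, 10.096…, 6.44, 0.568… → Σ = 51.924…
T = 51.924… / 23.505333… = 2.209031… → 2.21

2.21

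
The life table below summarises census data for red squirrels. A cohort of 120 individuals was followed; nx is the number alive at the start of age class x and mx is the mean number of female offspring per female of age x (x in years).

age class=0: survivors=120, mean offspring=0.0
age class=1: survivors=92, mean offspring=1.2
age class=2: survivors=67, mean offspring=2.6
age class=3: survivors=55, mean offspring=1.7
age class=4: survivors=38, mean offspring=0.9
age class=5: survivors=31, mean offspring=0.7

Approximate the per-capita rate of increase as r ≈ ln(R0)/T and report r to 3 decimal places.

0.567

lx = nx/n0 = nx/120: 1, 0.76667…, 0.55833…, 0.45833…, 0.31667…, 0.25833…
R0 = Σ lx·mx = 0 + 0.92… + 1.45167… + 0.77917… + 0.285… + 0.18083… = 3.616667…
Σ x·lx·mx = 8.205…; T = 8.205…/3.616667… = 2.26866…
r ≈ ln(R0)/T = ln(3.616667…)/2.26866… = 0.56666… → 0.567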